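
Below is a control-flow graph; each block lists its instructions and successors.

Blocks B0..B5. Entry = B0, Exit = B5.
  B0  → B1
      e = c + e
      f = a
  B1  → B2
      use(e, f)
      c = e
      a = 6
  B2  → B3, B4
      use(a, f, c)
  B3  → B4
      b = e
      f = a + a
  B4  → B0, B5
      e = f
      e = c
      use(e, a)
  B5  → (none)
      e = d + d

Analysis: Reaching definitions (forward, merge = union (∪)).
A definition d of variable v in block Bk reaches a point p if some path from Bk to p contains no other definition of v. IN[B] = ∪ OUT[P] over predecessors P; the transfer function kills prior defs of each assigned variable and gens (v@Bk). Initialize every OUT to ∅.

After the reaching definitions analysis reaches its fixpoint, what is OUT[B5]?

Per-block solution:
  B0:   IN={a@B1, b@B3, c@B1, e@B4, f@B0, f@B3}   OUT={a@B1, b@B3, c@B1, e@B0, f@B0}
  B1:   IN={a@B1, b@B3, c@B1, e@B0, f@B0}   OUT={a@B1, b@B3, c@B1, e@B0, f@B0}
  B2:   IN={a@B1, b@B3, c@B1, e@B0, f@B0}   OUT={a@B1, b@B3, c@B1, e@B0, f@B0}
  B3:   IN={a@B1, b@B3, c@B1, e@B0, f@B0}   OUT={a@B1, b@B3, c@B1, e@B0, f@B3}
  B4:   IN={a@B1, b@B3, c@B1, e@B0, f@B0, f@B3}   OUT={a@B1, b@B3, c@B1, e@B4, f@B0, f@B3}
  B5:   IN={a@B1, b@B3, c@B1, e@B4, f@B0, f@B3}   OUT={a@B1, b@B3, c@B1, e@B5, f@B0, f@B3}

Merge at B5: IN[B5] = OUT[B4] = {a@B1, b@B3, c@B1, e@B4, f@B0, f@B3}
Applying B5's transfer function to that IN value gives OUT[B5] (row B5 above).

Answer: {a@B1, b@B3, c@B1, e@B5, f@B0, f@B3}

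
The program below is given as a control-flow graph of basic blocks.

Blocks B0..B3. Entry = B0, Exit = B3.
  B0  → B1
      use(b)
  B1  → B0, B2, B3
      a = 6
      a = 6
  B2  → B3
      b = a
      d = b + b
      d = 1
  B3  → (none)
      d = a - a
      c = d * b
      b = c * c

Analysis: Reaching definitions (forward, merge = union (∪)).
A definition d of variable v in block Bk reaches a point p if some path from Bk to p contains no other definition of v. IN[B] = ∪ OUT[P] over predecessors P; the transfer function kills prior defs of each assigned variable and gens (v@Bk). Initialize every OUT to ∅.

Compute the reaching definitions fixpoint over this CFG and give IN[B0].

Fixpoint table:
  B0:  IN={a@B1}  OUT={a@B1}
  B1:  IN={a@B1}  OUT={a@B1}
  B2:  IN={a@B1}  OUT={a@B1, b@B2, d@B2}
  B3:  IN={a@B1, b@B2, d@B2}  OUT={a@B1, b@B3, c@B3, d@B3}

Merge at B0 (entry node, so the boundary value {} is joined with the incoming edge(s)): IN[B0] = {} ⊔ OUT[B1] = {a@B1}

Answer: {a@B1}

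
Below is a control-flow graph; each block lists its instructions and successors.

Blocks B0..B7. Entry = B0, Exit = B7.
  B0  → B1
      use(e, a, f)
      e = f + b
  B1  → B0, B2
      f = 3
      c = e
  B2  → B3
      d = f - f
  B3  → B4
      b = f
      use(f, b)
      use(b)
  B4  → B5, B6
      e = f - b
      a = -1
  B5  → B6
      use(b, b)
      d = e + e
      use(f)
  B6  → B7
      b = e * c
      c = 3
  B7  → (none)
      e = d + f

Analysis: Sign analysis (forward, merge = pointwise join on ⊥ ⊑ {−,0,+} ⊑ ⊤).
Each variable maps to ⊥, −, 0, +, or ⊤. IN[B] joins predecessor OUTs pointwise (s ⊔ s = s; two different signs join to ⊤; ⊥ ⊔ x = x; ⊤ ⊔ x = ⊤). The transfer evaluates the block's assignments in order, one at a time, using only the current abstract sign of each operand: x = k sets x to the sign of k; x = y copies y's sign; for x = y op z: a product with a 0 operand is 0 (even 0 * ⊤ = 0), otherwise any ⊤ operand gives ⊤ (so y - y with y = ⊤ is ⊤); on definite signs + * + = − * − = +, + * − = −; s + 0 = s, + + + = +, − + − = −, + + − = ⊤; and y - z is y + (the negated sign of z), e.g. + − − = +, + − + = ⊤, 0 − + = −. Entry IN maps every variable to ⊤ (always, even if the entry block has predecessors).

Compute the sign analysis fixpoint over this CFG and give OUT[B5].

Answer: {a: -, b: +, c: ⊤, d: ⊤, e: ⊤, f: +}

Derivation:
Converged values:
  B0:  IN=(all ⊤)  OUT=(all ⊤)
  B1:  IN=(all ⊤)  OUT={f:+; rest ⊤}
  B2:  IN={f:+; rest ⊤}  OUT={f:+; rest ⊤}
  B3:  IN={f:+; rest ⊤}  OUT={b:+, f:+; rest ⊤}
  B4:  IN={b:+, f:+; rest ⊤}  OUT={a:-, b:+, f:+; rest ⊤}
  B5:  IN={a:-, b:+, f:+; rest ⊤}  OUT={a:-, b:+, f:+; rest ⊤}
  B6:  IN={a:-, b:+, f:+; rest ⊤}  OUT={a:-, c:+, f:+; rest ⊤}
  B7:  IN={a:-, c:+, f:+; rest ⊤}  OUT={a:-, c:+, f:+; rest ⊤}

Merge at B5: IN[B5] = OUT[B4] = {a: -, b: +, c: ⊤, d: ⊤, e: ⊤, f: +}
Applying B5's transfer function to that IN value gives OUT[B5] (row B5 above).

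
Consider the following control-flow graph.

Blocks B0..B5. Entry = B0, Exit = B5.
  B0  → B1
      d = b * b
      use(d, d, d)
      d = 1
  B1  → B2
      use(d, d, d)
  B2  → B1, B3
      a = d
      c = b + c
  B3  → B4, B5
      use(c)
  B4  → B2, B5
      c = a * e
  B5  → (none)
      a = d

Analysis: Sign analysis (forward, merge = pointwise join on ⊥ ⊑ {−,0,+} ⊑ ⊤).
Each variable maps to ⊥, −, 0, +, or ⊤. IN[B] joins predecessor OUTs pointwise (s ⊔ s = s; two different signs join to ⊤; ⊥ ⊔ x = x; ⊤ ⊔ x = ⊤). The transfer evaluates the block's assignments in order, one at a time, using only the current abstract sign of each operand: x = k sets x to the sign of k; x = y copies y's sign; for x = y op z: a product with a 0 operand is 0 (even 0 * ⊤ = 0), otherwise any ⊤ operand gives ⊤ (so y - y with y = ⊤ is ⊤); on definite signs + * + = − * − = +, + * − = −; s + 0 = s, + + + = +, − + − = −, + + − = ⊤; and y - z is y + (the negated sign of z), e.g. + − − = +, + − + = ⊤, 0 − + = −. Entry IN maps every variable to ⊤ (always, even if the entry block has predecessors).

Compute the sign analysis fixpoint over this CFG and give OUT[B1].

Per-block solution:
  B0: | IN=(all ⊤) | OUT={d:+; rest ⊤}
  B1: | IN={d:+; rest ⊤} | OUT={d:+; rest ⊤}
  B2: | IN={d:+; rest ⊤} | OUT={a:+, d:+; rest ⊤}
  B3: | IN={a:+, d:+; rest ⊤} | OUT={a:+, d:+; rest ⊤}
  B4: | IN={a:+, d:+; rest ⊤} | OUT={a:+, d:+; rest ⊤}
  B5: | IN={a:+, d:+; rest ⊤} | OUT={a:+, d:+; rest ⊤}

Merge at B1: IN[B1] = OUT[B0] ⊔ OUT[B2] = {a: ⊤, b: ⊤, c: ⊤, d: +, e: ⊤, f: ⊤}
Applying B1's transfer function to that IN value gives OUT[B1] (row B1 above).

Answer: {a: ⊤, b: ⊤, c: ⊤, d: +, e: ⊤, f: ⊤}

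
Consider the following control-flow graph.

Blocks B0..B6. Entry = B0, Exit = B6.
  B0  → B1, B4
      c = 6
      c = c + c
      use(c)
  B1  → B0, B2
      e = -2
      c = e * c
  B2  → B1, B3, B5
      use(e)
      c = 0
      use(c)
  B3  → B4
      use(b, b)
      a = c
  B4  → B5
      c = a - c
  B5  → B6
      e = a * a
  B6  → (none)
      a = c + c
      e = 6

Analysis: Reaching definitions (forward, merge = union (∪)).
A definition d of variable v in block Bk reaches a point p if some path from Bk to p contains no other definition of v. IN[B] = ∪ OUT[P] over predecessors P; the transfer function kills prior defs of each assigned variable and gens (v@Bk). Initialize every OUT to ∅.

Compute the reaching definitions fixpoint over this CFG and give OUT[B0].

Per-block solution:
  B0:  IN={c@B1, e@B1}  OUT={c@B0, e@B1}
  B1:  IN={c@B0, c@B2, e@B1}  OUT={c@B1, e@B1}
  B2:  IN={c@B1, e@B1}  OUT={c@B2, e@B1}
  B3:  IN={c@B2, e@B1}  OUT={a@B3, c@B2, e@B1}
  B4:  IN={a@B3, c@B0, c@B2, e@B1}  OUT={a@B3, c@B4, e@B1}
  B5:  IN={a@B3, c@B2, c@B4, e@B1}  OUT={a@B3, c@B2, c@B4, e@B5}
  B6:  IN={a@B3, c@B2, c@B4, e@B5}  OUT={a@B6, c@B2, c@B4, e@B6}

Merge at B0 (entry node, so the boundary value {} is joined with the incoming edge(s)): IN[B0] = {} ⊔ OUT[B1] = {c@B1, e@B1}
Applying B0's transfer function to that IN value gives OUT[B0] (row B0 above).

Answer: {c@B0, e@B1}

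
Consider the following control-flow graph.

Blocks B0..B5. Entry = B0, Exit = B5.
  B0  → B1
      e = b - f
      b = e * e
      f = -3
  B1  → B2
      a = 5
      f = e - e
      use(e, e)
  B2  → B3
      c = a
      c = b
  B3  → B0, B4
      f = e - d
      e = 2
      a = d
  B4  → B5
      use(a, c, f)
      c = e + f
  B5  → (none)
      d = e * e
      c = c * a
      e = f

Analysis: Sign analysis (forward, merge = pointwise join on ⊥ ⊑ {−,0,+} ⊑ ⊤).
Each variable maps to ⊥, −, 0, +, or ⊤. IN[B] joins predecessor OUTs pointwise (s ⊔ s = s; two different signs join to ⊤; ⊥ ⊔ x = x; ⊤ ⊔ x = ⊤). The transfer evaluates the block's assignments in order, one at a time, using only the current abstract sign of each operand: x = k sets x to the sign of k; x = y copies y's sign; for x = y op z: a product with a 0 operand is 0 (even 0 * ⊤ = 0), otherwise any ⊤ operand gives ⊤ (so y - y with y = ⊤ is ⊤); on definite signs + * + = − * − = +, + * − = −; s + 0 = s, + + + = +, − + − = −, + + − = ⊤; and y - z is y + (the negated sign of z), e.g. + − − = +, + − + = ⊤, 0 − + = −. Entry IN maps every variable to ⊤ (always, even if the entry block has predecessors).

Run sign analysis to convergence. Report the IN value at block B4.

Converged values:
  B0:  IN=(all ⊤)  OUT={f:-; rest ⊤}
  B1:  IN={f:-; rest ⊤}  OUT={a:+; rest ⊤}
  B2:  IN={a:+; rest ⊤}  OUT={a:+; rest ⊤}
  B3:  IN={a:+; rest ⊤}  OUT={e:+; rest ⊤}
  B4:  IN={e:+; rest ⊤}  OUT={e:+; rest ⊤}
  B5:  IN={e:+; rest ⊤}  OUT={d:+; rest ⊤}

Merge at B4: IN[B4] = OUT[B3] = {a: ⊤, b: ⊤, c: ⊤, d: ⊤, e: +, f: ⊤}

Answer: {a: ⊤, b: ⊤, c: ⊤, d: ⊤, e: +, f: ⊤}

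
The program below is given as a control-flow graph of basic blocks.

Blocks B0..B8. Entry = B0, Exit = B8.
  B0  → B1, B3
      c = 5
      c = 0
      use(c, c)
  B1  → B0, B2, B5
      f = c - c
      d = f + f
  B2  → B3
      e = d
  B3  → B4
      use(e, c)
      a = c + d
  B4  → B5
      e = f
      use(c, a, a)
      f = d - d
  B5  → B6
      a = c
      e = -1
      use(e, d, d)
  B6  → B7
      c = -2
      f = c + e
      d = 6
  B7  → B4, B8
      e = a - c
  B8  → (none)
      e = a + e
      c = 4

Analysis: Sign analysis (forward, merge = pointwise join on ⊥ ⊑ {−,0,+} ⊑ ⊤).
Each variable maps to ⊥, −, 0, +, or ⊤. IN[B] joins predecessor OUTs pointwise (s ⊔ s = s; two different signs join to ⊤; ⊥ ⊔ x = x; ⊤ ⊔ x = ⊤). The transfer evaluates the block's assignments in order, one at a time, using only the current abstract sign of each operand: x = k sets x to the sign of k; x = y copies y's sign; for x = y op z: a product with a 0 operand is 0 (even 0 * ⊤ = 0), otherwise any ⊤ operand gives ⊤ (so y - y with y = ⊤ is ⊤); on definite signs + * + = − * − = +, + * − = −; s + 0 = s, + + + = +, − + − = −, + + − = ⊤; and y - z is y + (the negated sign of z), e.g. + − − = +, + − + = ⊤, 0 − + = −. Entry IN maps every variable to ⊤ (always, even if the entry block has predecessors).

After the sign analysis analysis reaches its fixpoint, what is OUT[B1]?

Answer: {a: ⊤, b: ⊤, c: 0, d: 0, e: ⊤, f: 0}

Derivation:
Converged values:
  B0: | IN=(all ⊤) | OUT={c:0; rest ⊤}
  B1: | IN={c:0; rest ⊤} | OUT={c:0, d:0, f:0; rest ⊤}
  B2: | IN={c:0, d:0, f:0; rest ⊤} | OUT={c:0, d:0, e:0, f:0; rest ⊤}
  B3: | IN={c:0; rest ⊤} | OUT={c:0; rest ⊤}
  B4: | IN=(all ⊤) | OUT=(all ⊤)
  B5: | IN=(all ⊤) | OUT={e:-; rest ⊤}
  B6: | IN={e:-; rest ⊤} | OUT={c:-, d:+, e:-, f:-; rest ⊤}
  B7: | IN={c:-, d:+, e:-, f:-; rest ⊤} | OUT={c:-, d:+, f:-; rest ⊤}
  B8: | IN={c:-, d:+, f:-; rest ⊤} | OUT={c:+, d:+, f:-; rest ⊤}

Merge at B1: IN[B1] = OUT[B0] = {a: ⊤, b: ⊤, c: 0, d: ⊤, e: ⊤, f: ⊤}
Applying B1's transfer function to that IN value gives OUT[B1] (row B1 above).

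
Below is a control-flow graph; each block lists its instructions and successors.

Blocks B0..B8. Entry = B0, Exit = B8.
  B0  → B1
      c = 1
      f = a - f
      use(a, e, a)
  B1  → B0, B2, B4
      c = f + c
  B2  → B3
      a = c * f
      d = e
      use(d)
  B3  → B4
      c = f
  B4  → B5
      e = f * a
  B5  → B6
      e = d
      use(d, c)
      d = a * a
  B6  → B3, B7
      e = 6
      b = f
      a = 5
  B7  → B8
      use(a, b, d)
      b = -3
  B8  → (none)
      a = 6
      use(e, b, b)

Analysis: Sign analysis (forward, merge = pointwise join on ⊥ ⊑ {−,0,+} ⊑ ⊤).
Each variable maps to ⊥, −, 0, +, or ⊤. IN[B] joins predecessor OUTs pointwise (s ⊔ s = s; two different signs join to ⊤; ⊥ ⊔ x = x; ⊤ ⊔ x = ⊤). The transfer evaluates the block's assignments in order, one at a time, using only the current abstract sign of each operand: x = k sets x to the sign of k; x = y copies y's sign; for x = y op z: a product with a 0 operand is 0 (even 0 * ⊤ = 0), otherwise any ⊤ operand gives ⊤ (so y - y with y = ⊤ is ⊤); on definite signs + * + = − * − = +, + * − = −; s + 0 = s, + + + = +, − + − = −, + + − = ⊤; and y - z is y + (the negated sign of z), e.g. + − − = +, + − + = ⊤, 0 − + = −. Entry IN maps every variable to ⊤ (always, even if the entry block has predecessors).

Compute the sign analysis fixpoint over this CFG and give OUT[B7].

Answer: {a: +, b: -, c: ⊤, d: ⊤, e: +, f: ⊤}

Working:
Per-block solution:
  B0: | IN=(all ⊤) | OUT={c:+; rest ⊤}
  B1: | IN={c:+; rest ⊤} | OUT=(all ⊤)
  B2: | IN=(all ⊤) | OUT=(all ⊤)
  B3: | IN=(all ⊤) | OUT=(all ⊤)
  B4: | IN=(all ⊤) | OUT=(all ⊤)
  B5: | IN=(all ⊤) | OUT=(all ⊤)
  B6: | IN=(all ⊤) | OUT={a:+, e:+; rest ⊤}
  B7: | IN={a:+, e:+; rest ⊤} | OUT={a:+, b:-, e:+; rest ⊤}
  B8: | IN={a:+, b:-, e:+; rest ⊤} | OUT={a:+, b:-, e:+; rest ⊤}

Merge at B7: IN[B7] = OUT[B6] = {a: +, b: ⊤, c: ⊤, d: ⊤, e: +, f: ⊤}
Applying B7's transfer function to that IN value gives OUT[B7] (row B7 above).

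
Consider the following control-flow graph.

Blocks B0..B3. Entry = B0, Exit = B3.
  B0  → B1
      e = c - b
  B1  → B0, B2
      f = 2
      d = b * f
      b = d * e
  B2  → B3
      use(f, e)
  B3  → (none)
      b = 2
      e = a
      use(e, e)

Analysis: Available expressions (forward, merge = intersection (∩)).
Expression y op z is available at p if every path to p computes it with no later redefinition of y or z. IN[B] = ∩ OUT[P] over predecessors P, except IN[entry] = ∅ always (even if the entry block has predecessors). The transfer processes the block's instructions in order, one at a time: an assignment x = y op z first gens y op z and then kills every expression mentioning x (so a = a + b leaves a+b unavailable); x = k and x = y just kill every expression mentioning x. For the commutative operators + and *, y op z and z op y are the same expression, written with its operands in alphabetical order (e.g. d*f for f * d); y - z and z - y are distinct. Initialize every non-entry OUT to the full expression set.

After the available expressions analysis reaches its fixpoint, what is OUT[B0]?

Per-block solution:
  B0:   IN={}   OUT={c-b}
  B1:   IN={c-b}   OUT={d*e}
  B2:   IN={d*e}   OUT={d*e}
  B3:   IN={d*e}   OUT={}

Merge at B0 (entry node, so the boundary value {} is joined with the incoming edge(s)): IN[B0] = {} ∩ OUT[B1] = {}
Applying B0's transfer function to that IN value gives OUT[B0] (row B0 above).

Answer: {c-b}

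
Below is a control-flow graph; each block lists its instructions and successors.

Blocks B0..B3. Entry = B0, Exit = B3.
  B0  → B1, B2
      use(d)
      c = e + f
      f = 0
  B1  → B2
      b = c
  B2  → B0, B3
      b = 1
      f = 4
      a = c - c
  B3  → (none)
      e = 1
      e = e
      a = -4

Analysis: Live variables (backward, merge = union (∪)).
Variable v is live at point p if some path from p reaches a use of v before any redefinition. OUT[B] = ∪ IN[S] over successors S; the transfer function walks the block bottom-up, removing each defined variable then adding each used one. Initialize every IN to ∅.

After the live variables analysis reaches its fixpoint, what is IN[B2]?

Answer: {c, d, e}

Derivation:
Fixpoint table:
  B0:  IN={d, e, f}  OUT={c, d, e}
  B1:  IN={c, d, e}  OUT={c, d, e}
  B2:  IN={c, d, e}  OUT={d, e, f}
  B3:  IN={}  OUT={}

Merge at B2: OUT[B2] = IN[B0] ⊔ IN[B3] = {d, e, f}
Applying B2's transfer function to that OUT value gives IN[B2] (row B2 above).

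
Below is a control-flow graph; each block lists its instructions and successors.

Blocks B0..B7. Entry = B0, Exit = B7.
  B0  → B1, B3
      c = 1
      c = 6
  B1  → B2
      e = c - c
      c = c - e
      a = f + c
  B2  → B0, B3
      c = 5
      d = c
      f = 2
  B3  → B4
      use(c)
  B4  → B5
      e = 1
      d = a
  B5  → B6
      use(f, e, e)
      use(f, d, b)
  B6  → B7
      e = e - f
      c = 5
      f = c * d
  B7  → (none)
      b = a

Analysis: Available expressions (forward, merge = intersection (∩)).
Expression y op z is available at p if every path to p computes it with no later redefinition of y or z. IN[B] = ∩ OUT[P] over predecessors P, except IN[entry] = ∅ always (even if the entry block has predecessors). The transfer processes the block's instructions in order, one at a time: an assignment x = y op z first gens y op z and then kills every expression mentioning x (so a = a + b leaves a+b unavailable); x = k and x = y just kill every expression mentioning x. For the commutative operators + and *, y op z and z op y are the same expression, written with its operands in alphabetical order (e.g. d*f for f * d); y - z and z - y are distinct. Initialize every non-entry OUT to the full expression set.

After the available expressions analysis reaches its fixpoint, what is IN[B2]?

Per-block solution:
  B0: | IN={} | OUT={}
  B1: | IN={} | OUT={c+f}
  B2: | IN={c+f} | OUT={}
  B3: | IN={} | OUT={}
  B4: | IN={} | OUT={}
  B5: | IN={} | OUT={}
  B6: | IN={} | OUT={c*d}
  B7: | IN={c*d} | OUT={c*d}

Merge at B2: IN[B2] = OUT[B1] = {c+f}

Answer: {c+f}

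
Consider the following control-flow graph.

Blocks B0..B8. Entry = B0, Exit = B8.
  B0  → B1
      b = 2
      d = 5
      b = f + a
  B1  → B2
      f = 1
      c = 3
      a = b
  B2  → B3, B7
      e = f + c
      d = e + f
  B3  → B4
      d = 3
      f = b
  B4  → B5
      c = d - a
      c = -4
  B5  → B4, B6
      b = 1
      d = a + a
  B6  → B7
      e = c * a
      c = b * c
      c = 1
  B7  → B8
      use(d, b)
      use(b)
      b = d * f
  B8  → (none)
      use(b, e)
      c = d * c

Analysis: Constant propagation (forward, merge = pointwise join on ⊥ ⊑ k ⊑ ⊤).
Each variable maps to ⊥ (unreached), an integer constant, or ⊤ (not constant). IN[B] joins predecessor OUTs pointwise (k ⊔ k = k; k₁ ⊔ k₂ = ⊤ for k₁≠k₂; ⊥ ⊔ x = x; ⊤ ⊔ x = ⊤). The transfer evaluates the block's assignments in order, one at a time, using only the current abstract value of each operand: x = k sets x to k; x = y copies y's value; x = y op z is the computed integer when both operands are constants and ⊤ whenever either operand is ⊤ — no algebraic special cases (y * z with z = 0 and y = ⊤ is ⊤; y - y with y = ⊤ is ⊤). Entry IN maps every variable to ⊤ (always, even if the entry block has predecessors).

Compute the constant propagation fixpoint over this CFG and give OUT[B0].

Fixpoint table:
  B0: | IN=(all ⊤) | OUT={d:5; rest ⊤}
  B1: | IN={d:5; rest ⊤} | OUT={c:3, d:5, f:1; rest ⊤}
  B2: | IN={c:3, d:5, f:1; rest ⊤} | OUT={c:3, d:5, e:4, f:1; rest ⊤}
  B3: | IN={c:3, d:5, e:4, f:1; rest ⊤} | OUT={c:3, d:3, e:4; rest ⊤}
  B4: | IN={e:4; rest ⊤} | OUT={c:-4, e:4; rest ⊤}
  B5: | IN={c:-4, e:4; rest ⊤} | OUT={b:1, c:-4, e:4; rest ⊤}
  B6: | IN={b:1, c:-4, e:4; rest ⊤} | OUT={b:1, c:1; rest ⊤}
  B7: | IN=(all ⊤) | OUT=(all ⊤)
  B8: | IN=(all ⊤) | OUT=(all ⊤)

B0 is the boundary node: IN[B0] = {a: ⊤, b: ⊤, c: ⊤, d: ⊤, e: ⊤, f: ⊤}
Applying B0's transfer function to that IN value gives OUT[B0] (row B0 above).

Answer: {a: ⊤, b: ⊤, c: ⊤, d: 5, e: ⊤, f: ⊤}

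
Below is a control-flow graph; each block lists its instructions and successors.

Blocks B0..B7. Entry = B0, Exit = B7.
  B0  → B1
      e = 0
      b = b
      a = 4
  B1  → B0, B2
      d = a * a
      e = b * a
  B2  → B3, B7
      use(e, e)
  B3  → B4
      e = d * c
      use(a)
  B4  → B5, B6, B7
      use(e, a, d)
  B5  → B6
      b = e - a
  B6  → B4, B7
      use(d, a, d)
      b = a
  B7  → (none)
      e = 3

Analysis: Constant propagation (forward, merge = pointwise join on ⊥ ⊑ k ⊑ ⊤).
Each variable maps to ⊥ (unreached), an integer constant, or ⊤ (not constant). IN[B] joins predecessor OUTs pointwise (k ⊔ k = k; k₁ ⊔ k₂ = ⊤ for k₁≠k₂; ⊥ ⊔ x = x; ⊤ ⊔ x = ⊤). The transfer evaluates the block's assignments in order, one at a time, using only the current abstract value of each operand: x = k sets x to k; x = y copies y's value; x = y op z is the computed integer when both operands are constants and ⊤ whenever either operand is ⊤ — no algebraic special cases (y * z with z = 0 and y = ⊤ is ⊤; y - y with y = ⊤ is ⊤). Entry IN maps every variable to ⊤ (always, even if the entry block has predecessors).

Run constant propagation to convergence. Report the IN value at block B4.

Converged values:
  B0:   IN=(all ⊤)   OUT={a:4, e:0; rest ⊤}
  B1:   IN={a:4, e:0; rest ⊤}   OUT={a:4, d:16; rest ⊤}
  B2:   IN={a:4, d:16; rest ⊤}   OUT={a:4, d:16; rest ⊤}
  B3:   IN={a:4, d:16; rest ⊤}   OUT={a:4, d:16; rest ⊤}
  B4:   IN={a:4, d:16; rest ⊤}   OUT={a:4, d:16; rest ⊤}
  B5:   IN={a:4, d:16; rest ⊤}   OUT={a:4, d:16; rest ⊤}
  B6:   IN={a:4, d:16; rest ⊤}   OUT={a:4, b:4, d:16; rest ⊤}
  B7:   IN={a:4, d:16; rest ⊤}   OUT={a:4, d:16, e:3; rest ⊤}

Merge at B4: IN[B4] = OUT[B3] ⊔ OUT[B6] = {a: 4, b: ⊤, c: ⊤, d: 16, e: ⊤, f: ⊤}

Answer: {a: 4, b: ⊤, c: ⊤, d: 16, e: ⊤, f: ⊤}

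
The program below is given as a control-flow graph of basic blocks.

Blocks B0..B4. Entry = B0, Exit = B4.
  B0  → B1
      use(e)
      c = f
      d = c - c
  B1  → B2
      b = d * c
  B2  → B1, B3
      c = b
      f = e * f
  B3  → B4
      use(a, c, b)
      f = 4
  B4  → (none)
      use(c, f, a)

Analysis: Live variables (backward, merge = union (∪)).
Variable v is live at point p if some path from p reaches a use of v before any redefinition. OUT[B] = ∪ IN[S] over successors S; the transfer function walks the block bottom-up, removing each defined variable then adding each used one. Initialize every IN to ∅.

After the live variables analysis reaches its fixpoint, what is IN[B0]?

Answer: {a, e, f}

Working:
Per-block solution:
  B0: | IN={a, e, f} | OUT={a, c, d, e, f}
  B1: | IN={a, c, d, e, f} | OUT={a, b, d, e, f}
  B2: | IN={a, b, d, e, f} | OUT={a, b, c, d, e, f}
  B3: | IN={a, b, c} | OUT={a, c, f}
  B4: | IN={a, c, f} | OUT={}

Merge at B0: OUT[B0] = IN[B1] = {a, c, d, e, f}
Applying B0's transfer function to that OUT value gives IN[B0] (row B0 above).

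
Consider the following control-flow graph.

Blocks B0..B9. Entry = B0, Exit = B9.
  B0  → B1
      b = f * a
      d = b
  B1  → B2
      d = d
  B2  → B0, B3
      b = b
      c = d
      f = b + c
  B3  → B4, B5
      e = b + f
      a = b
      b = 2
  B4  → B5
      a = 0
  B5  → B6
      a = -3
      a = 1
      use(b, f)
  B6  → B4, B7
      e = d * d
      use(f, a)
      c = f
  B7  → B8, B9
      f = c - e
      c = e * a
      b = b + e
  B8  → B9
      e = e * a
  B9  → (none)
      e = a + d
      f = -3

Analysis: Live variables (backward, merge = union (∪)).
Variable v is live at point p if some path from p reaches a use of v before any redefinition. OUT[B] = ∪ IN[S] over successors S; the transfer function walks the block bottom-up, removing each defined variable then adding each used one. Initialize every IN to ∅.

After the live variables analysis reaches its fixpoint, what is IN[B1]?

Converged values:
  B0: | IN={a, f} | OUT={a, b, d}
  B1: | IN={a, b, d} | OUT={a, b, d}
  B2: | IN={a, b, d} | OUT={a, b, d, f}
  B3: | IN={b, d, f} | OUT={b, d, f}
  B4: | IN={b, d, f} | OUT={b, d, f}
  B5: | IN={b, d, f} | OUT={a, b, d, f}
  B6: | IN={a, b, d, f} | OUT={a, b, c, d, e, f}
  B7: | IN={a, b, c, d, e} | OUT={a, d, e}
  B8: | IN={a, d, e} | OUT={a, d}
  B9: | IN={a, d} | OUT={}

Merge at B1: OUT[B1] = IN[B2] = {a, b, d}
Applying B1's transfer function to that OUT value gives IN[B1] (row B1 above).

Answer: {a, b, d}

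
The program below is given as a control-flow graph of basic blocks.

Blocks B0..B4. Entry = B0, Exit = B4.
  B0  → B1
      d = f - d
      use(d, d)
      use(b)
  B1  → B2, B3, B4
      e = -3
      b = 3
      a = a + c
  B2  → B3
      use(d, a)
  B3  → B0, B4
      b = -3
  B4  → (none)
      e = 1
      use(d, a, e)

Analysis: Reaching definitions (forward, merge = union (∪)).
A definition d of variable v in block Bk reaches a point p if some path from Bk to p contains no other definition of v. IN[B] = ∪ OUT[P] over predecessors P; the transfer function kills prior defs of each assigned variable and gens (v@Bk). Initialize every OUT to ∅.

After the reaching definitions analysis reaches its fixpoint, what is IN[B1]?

Per-block solution:
  B0:   IN={a@B1, b@B3, d@B0, e@B1}   OUT={a@B1, b@B3, d@B0, e@B1}
  B1:   IN={a@B1, b@B3, d@B0, e@B1}   OUT={a@B1, b@B1, d@B0, e@B1}
  B2:   IN={a@B1, b@B1, d@B0, e@B1}   OUT={a@B1, b@B1, d@B0, e@B1}
  B3:   IN={a@B1, b@B1, d@B0, e@B1}   OUT={a@B1, b@B3, d@B0, e@B1}
  B4:   IN={a@B1, b@B1, b@B3, d@B0, e@B1}   OUT={a@B1, b@B1, b@B3, d@B0, e@B4}

Merge at B1: IN[B1] = OUT[B0] = {a@B1, b@B3, d@B0, e@B1}

Answer: {a@B1, b@B3, d@B0, e@B1}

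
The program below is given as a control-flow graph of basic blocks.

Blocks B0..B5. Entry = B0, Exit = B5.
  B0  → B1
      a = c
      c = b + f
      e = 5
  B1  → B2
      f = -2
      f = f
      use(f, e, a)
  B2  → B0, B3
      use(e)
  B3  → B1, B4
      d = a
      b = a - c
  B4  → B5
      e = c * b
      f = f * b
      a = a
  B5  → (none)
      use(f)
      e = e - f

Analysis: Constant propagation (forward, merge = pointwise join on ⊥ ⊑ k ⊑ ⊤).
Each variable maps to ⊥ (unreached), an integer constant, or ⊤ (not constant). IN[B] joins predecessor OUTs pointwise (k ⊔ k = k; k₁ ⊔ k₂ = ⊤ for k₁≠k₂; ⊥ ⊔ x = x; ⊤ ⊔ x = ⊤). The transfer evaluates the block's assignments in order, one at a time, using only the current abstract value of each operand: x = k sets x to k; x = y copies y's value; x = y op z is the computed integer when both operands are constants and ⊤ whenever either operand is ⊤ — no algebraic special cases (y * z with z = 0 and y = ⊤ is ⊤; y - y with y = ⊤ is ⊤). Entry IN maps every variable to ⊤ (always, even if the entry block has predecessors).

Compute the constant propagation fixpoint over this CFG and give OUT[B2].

Per-block solution:
  B0: | IN=(all ⊤) | OUT={e:5; rest ⊤}
  B1: | IN={e:5; rest ⊤} | OUT={e:5, f:-2; rest ⊤}
  B2: | IN={e:5, f:-2; rest ⊤} | OUT={e:5, f:-2; rest ⊤}
  B3: | IN={e:5, f:-2; rest ⊤} | OUT={e:5, f:-2; rest ⊤}
  B4: | IN={e:5, f:-2; rest ⊤} | OUT=(all ⊤)
  B5: | IN=(all ⊤) | OUT=(all ⊤)

Merge at B2: IN[B2] = OUT[B1] = {a: ⊤, b: ⊤, c: ⊤, d: ⊤, e: 5, f: -2}
Applying B2's transfer function to that IN value gives OUT[B2] (row B2 above).

Answer: {a: ⊤, b: ⊤, c: ⊤, d: ⊤, e: 5, f: -2}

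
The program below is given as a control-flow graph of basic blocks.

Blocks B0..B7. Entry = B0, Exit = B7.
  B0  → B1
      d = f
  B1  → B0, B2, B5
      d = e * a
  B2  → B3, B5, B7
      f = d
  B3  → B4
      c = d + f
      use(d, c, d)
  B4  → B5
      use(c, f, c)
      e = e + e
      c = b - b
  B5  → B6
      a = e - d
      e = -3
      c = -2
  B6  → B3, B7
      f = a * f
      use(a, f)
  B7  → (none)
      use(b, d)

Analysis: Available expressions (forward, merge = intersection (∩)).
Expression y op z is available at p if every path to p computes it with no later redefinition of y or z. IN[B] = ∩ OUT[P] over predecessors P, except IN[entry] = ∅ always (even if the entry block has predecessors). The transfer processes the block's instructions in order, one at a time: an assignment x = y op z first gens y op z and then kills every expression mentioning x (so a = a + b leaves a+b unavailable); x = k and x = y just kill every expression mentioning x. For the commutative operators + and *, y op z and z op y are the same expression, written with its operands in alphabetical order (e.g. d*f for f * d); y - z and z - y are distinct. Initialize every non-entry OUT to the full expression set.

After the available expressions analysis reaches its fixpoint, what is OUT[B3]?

Answer: {d+f}

Trace:
Converged values:
  B0:  IN={}  OUT={}
  B1:  IN={}  OUT={a*e}
  B2:  IN={a*e}  OUT={a*e}
  B3:  IN={}  OUT={d+f}
  B4:  IN={d+f}  OUT={b-b, d+f}
  B5:  IN={}  OUT={}
  B6:  IN={}  OUT={}
  B7:  IN={}  OUT={}

Merge at B3: IN[B3] = OUT[B2] ∩ OUT[B6] = {}
Applying B3's transfer function to that IN value gives OUT[B3] (row B3 above).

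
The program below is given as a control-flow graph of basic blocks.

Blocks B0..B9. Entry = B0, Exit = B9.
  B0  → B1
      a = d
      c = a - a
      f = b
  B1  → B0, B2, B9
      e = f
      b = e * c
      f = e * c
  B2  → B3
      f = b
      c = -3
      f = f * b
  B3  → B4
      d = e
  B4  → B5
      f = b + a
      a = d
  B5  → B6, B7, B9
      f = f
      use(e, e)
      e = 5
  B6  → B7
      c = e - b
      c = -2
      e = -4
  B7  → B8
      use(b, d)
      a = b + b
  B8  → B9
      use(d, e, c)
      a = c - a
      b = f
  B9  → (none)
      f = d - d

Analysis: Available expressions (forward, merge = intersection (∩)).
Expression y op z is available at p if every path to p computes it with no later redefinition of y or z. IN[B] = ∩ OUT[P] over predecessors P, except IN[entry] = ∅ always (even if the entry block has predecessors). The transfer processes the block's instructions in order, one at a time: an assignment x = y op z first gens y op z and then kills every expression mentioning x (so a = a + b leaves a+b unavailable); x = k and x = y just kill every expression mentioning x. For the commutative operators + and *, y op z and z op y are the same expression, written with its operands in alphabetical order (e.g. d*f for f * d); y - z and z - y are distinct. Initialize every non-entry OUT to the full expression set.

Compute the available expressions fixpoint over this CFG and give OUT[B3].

Answer: {a-a}

Trace:
Per-block solution:
  B0:  IN={}  OUT={a-a}
  B1:  IN={a-a}  OUT={a-a, c*e}
  B2:  IN={a-a, c*e}  OUT={a-a}
  B3:  IN={a-a}  OUT={a-a}
  B4:  IN={a-a}  OUT={}
  B5:  IN={}  OUT={}
  B6:  IN={}  OUT={}
  B7:  IN={}  OUT={b+b}
  B8:  IN={b+b}  OUT={}
  B9:  IN={}  OUT={d-d}

Merge at B3: IN[B3] = OUT[B2] = {a-a}
Applying B3's transfer function to that IN value gives OUT[B3] (row B3 above).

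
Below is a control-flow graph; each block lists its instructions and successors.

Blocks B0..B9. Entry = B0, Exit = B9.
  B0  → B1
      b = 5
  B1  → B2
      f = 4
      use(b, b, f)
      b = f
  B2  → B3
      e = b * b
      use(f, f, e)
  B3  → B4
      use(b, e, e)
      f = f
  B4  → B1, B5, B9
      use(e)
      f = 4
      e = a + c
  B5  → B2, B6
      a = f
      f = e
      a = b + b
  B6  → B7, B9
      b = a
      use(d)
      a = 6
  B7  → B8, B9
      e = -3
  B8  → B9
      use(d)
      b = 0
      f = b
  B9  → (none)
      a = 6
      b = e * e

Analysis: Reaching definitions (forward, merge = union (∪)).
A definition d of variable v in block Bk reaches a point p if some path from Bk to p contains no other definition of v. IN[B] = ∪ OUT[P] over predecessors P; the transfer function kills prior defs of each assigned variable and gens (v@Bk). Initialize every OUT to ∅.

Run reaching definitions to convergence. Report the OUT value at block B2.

Answer: {a@B5, b@B1, e@B2, f@B1, f@B5}

Derivation:
Per-block solution:
  B0:   IN={}   OUT={b@B0}
  B1:   IN={a@B5, b@B0, b@B1, e@B4, f@B4}   OUT={a@B5, b@B1, e@B4, f@B1}
  B2:   IN={a@B5, b@B1, e@B4, f@B1, f@B5}   OUT={a@B5, b@B1, e@B2, f@B1, f@B5}
  B3:   IN={a@B5, b@B1, e@B2, f@B1, f@B5}   OUT={a@B5, b@B1, e@B2, f@B3}
  B4:   IN={a@B5, b@B1, e@B2, f@B3}   OUT={a@B5, b@B1, e@B4, f@B4}
  B5:   IN={a@B5, b@B1, e@B4, f@B4}   OUT={a@B5, b@B1, e@B4, f@B5}
  B6:   IN={a@B5, b@B1, e@B4, f@B5}   OUT={a@B6, b@B6, e@B4, f@B5}
  B7:   IN={a@B6, b@B6, e@B4, f@B5}   OUT={a@B6, b@B6, e@B7, f@B5}
  B8:   IN={a@B6, b@B6, e@B7, f@B5}   OUT={a@B6, b@B8, e@B7, f@B8}
  B9:   IN={a@B5, a@B6, b@B1, b@B6, b@B8, e@B4, e@B7, f@B4, f@B5, f@B8}   OUT={a@B9, b@B9, e@B4, e@B7, f@B4, f@B5, f@B8}

Merge at B2: IN[B2] = OUT[B1] ⊔ OUT[B5] = {a@B5, b@B1, e@B4, f@B1, f@B5}
Applying B2's transfer function to that IN value gives OUT[B2] (row B2 above).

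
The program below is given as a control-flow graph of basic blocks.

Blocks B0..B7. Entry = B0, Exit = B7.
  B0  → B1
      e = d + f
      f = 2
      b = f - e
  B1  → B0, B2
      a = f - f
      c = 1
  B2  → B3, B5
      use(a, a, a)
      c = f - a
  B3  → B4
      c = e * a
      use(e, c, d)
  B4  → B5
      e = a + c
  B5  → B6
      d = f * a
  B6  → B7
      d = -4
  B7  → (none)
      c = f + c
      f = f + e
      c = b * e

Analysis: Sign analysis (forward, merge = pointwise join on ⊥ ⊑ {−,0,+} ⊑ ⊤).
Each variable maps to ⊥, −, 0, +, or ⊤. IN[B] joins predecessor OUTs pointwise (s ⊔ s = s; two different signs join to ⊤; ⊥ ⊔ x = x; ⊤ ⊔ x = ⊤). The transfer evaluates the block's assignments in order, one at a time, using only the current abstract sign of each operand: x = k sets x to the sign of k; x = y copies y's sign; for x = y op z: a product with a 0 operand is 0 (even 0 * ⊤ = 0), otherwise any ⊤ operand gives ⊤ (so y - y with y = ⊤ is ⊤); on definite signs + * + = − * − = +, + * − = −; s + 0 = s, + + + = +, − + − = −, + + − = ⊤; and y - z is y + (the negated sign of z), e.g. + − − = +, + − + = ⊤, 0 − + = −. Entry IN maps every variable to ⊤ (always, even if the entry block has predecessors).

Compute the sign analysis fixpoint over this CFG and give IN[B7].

Answer: {a: ⊤, b: ⊤, c: ⊤, d: -, e: ⊤, f: +}

Derivation:
Fixpoint table:
  B0: | IN=(all ⊤) | OUT={f:+; rest ⊤}
  B1: | IN={f:+; rest ⊤} | OUT={c:+, f:+; rest ⊤}
  B2: | IN={c:+, f:+; rest ⊤} | OUT={f:+; rest ⊤}
  B3: | IN={f:+; rest ⊤} | OUT={f:+; rest ⊤}
  B4: | IN={f:+; rest ⊤} | OUT={f:+; rest ⊤}
  B5: | IN={f:+; rest ⊤} | OUT={f:+; rest ⊤}
  B6: | IN={f:+; rest ⊤} | OUT={d:-, f:+; rest ⊤}
  B7: | IN={d:-, f:+; rest ⊤} | OUT={d:-; rest ⊤}

Merge at B7: IN[B7] = OUT[B6] = {a: ⊤, b: ⊤, c: ⊤, d: -, e: ⊤, f: +}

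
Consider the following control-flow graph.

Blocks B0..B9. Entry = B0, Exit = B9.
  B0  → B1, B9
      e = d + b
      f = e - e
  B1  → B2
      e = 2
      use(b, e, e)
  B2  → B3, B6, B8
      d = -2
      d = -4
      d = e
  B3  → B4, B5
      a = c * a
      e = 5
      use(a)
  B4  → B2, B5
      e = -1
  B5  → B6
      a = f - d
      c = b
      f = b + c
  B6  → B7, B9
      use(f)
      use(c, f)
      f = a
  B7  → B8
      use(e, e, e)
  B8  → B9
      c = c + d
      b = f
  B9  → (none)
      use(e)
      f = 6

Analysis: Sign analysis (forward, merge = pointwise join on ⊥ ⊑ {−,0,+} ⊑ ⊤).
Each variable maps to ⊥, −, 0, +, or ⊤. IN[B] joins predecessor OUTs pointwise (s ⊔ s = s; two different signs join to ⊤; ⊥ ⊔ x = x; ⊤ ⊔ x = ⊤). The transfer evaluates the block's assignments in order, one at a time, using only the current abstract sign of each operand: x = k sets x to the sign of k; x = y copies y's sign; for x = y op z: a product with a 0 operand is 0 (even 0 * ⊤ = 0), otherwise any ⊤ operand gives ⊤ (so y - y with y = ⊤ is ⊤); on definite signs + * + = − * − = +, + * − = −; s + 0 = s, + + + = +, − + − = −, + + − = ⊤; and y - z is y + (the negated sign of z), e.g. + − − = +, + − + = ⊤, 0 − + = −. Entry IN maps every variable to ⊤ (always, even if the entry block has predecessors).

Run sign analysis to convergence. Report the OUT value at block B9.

Answer: {a: ⊤, b: ⊤, c: ⊤, d: ⊤, e: ⊤, f: +}

Derivation:
Per-block solution:
  B0:  IN=(all ⊤)  OUT=(all ⊤)
  B1:  IN=(all ⊤)  OUT={e:+; rest ⊤}
  B2:  IN=(all ⊤)  OUT=(all ⊤)
  B3:  IN=(all ⊤)  OUT={e:+; rest ⊤}
  B4:  IN={e:+; rest ⊤}  OUT={e:-; rest ⊤}
  B5:  IN=(all ⊤)  OUT=(all ⊤)
  B6:  IN=(all ⊤)  OUT=(all ⊤)
  B7:  IN=(all ⊤)  OUT=(all ⊤)
  B8:  IN=(all ⊤)  OUT=(all ⊤)
  B9:  IN=(all ⊤)  OUT={f:+; rest ⊤}

Merge at B9: IN[B9] = OUT[B0] ⊔ OUT[B6] ⊔ OUT[B8] = {a: ⊤, b: ⊤, c: ⊤, d: ⊤, e: ⊤, f: ⊤}
Applying B9's transfer function to that IN value gives OUT[B9] (row B9 above).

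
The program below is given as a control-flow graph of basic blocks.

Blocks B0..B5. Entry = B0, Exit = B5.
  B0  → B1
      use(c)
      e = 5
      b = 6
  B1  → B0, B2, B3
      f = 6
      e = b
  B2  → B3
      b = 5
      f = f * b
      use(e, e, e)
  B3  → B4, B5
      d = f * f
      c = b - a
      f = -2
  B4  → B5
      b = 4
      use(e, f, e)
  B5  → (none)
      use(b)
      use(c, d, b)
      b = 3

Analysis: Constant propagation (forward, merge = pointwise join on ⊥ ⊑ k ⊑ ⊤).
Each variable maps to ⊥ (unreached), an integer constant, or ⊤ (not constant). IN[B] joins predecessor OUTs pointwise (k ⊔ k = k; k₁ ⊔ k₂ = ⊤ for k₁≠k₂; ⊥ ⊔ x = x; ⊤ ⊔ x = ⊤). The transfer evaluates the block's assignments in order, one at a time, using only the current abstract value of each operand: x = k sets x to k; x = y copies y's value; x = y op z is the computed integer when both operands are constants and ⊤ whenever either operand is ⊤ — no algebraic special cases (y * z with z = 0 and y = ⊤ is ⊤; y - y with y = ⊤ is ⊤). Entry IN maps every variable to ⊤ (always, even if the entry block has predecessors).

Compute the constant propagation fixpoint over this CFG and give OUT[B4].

Answer: {a: ⊤, b: 4, c: ⊤, d: ⊤, e: 6, f: -2}

Trace:
Converged values:
  B0:   IN=(all ⊤)   OUT={b:6, e:5; rest ⊤}
  B1:   IN={b:6, e:5; rest ⊤}   OUT={b:6, e:6, f:6; rest ⊤}
  B2:   IN={b:6, e:6, f:6; rest ⊤}   OUT={b:5, e:6, f:30; rest ⊤}
  B3:   IN={e:6; rest ⊤}   OUT={e:6, f:-2; rest ⊤}
  B4:   IN={e:6, f:-2; rest ⊤}   OUT={b:4, e:6, f:-2; rest ⊤}
  B5:   IN={e:6, f:-2; rest ⊤}   OUT={b:3, e:6, f:-2; rest ⊤}

Merge at B4: IN[B4] = OUT[B3] = {a: ⊤, b: ⊤, c: ⊤, d: ⊤, e: 6, f: -2}
Applying B4's transfer function to that IN value gives OUT[B4] (row B4 above).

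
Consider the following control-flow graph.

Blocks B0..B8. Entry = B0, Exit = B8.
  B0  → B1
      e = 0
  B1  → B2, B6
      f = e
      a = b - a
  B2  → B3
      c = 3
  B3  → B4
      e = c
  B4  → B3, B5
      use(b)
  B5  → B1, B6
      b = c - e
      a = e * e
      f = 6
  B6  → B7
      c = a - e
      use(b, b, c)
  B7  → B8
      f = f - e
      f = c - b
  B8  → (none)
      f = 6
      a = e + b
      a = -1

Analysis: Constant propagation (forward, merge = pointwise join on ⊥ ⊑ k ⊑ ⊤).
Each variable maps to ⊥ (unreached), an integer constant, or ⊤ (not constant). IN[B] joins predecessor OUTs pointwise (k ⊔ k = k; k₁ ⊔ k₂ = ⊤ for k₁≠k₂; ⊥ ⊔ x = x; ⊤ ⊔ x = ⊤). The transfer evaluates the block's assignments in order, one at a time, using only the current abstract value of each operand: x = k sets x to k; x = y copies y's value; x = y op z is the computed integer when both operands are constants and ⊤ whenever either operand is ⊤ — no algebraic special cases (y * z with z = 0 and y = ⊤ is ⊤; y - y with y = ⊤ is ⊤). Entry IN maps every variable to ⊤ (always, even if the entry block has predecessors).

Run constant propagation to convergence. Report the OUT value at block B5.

Answer: {a: 9, b: 0, c: 3, d: ⊤, e: 3, f: 6}

Trace:
Converged values:
  B0:  IN=(all ⊤)  OUT={e:0; rest ⊤}
  B1:  IN=(all ⊤)  OUT=(all ⊤)
  B2:  IN=(all ⊤)  OUT={c:3; rest ⊤}
  B3:  IN={c:3; rest ⊤}  OUT={c:3, e:3; rest ⊤}
  B4:  IN={c:3, e:3; rest ⊤}  OUT={c:3, e:3; rest ⊤}
  B5:  IN={c:3, e:3; rest ⊤}  OUT={a:9, b:0, c:3, e:3, f:6; rest ⊤}
  B6:  IN=(all ⊤)  OUT=(all ⊤)
  B7:  IN=(all ⊤)  OUT=(all ⊤)
  B8:  IN=(all ⊤)  OUT={a:-1, f:6; rest ⊤}

Merge at B5: IN[B5] = OUT[B4] = {a: ⊤, b: ⊤, c: 3, d: ⊤, e: 3, f: ⊤}
Applying B5's transfer function to that IN value gives OUT[B5] (row B5 above).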